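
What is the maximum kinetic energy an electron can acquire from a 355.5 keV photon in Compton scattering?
206.8418 keV

Maximum energy transfer occurs at θ = 180° (backscattering).

Initial photon: E₀ = 355.5 keV → λ₀ = 3.4876 pm

Maximum Compton shift (at 180°):
Δλ_max = 2λ_C = 2 × 2.4263 = 4.8526 pm

Final wavelength:
λ' = 3.4876 + 4.8526 = 8.3402 pm

Minimum photon energy (maximum energy to electron):
E'_min = hc/λ' = 148.6582 keV

Maximum electron kinetic energy:
K_max = E₀ - E'_min = 355.5000 - 148.6582 = 206.8418 keV

(Intermediate values are shown rounded; full precision is carried through to the final answer.)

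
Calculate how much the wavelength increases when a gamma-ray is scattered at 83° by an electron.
2.1306 pm

Using the Compton scattering formula:
Δλ = λ_C(1 - cos θ)

where λ_C = h/(m_e·c) ≈ 2.4263 pm is the Compton wavelength of an electron.

For θ = 83°:
cos(83°) = 0.1219
1 - cos(83°) = 0.8781

Δλ = 2.4263 × 0.8781
Δλ = 2.1306 pm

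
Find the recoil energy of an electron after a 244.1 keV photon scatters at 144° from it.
113.1558 keV

By energy conservation: K_e = E_initial - E_final

First find the scattered photon energy:
Initial wavelength: λ = hc/E = 5.0792 pm
Compton shift: Δλ = λ_C(1 - cos(144°)) = 4.3892 pm
Final wavelength: λ' = 5.0792 + 4.3892 = 9.4685 pm
Final photon energy: E' = hc/λ' = 130.9442 keV

Electron kinetic energy:
K_e = E - E' = 244.1000 - 130.9442 = 113.1558 keV

(Intermediate values are shown rounded; full precision is carried through to the final answer.)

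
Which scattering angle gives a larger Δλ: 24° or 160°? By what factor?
160° produces the larger shift by a factor of 22.436

Calculate both shifts using Δλ = λ_C(1 - cos θ):

For θ₁ = 24°:
Δλ₁ = 2.4263 × (1 - cos(24°))
Δλ₁ = 2.4263 × 0.0865
Δλ₁ = 0.2098 pm

For θ₂ = 160°:
Δλ₂ = 2.4263 × (1 - cos(160°))
Δλ₂ = 2.4263 × 1.9397
Δλ₂ = 4.7063 pm

The 160° angle produces the larger shift.
Ratio: 4.7063/0.2098 = 22.436

(Intermediate values are shown rounded; full precision is carried through to the final answer.)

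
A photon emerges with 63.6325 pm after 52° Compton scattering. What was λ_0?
62.7000 pm

From λ' = λ + Δλ, we have λ = λ' - Δλ

First calculate the Compton shift:
Δλ = λ_C(1 - cos θ)
Δλ = 2.4263 × (1 - cos(52°))
Δλ = 2.4263 × 0.3843
Δλ = 0.9325 pm

Initial wavelength:
λ = λ' - Δλ
λ = 63.6325 - 0.9325
λ = 62.7000 pm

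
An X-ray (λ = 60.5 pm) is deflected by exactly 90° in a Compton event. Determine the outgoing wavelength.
62.9263 pm

Using the Compton formula: λ' = λ + λ_C(1 − cos θ)

For θ = 90°, cos θ = 0 (exact) = 0.0000, so:
1 − cos 90° = 1 − (0) = 1.0000

Δλ = λ_C × 1.0000 = 2.4263 × 1.0000 = 2.4263 pm

λ' = 60.5 + 2.4263 = 62.9263 pm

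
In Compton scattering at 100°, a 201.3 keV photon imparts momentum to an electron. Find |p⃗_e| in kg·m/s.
1.4048e-22 kg·m/s

The electron is initially at rest, so by conservation of momentum:
p⃗_e = p⃗₀ − p⃗'  (incident photon momentum minus scattered photon momentum)

Photon momentum magnitudes (p = h/λ = E/c):
λ₀ = hc/E₀ = 6.1592 pm → p₀ = h/λ₀ = 1.0758e-22 kg·m/s
Δλ = λ_C(1 − cos 100°) = 2.8476 pm
λ' = 9.0068 pm → p' = h/λ' = 7.3567e-23 kg·m/s

The scattered photon makes angle θ = 100° with the incident direction, so by the law of cosines:
|p⃗_e|² = p₀² + p'² − 2p₀p'cos θ
|p⃗_e|² = (1.0758e-22)² + (7.3567e-23)² − 2·1.0758e-22·7.3567e-23·cos(100°)
|p⃗_e| = 1.4048e-22 kg·m/s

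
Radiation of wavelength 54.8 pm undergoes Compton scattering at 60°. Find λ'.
56.0132 pm

Using the Compton formula: λ' = λ + λ_C(1 − cos θ)

For θ = 60°, cos θ = 1/2 (exact) = 0.5000, so:
1 − cos 60° = 1 − (1/2) = 0.5000

Δλ = λ_C × 0.5000 = 2.4263 × 0.5000 = 1.2132 pm

λ' = 54.8 + 1.2132 = 56.0132 pm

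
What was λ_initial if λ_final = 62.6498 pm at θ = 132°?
58.6000 pm

From λ' = λ + Δλ, we have λ = λ' - Δλ

First calculate the Compton shift:
Δλ = λ_C(1 - cos θ)
Δλ = 2.4263 × (1 - cos(132°))
Δλ = 2.4263 × 1.6691
Δλ = 4.0498 pm

Initial wavelength:
λ = λ' - Δλ
λ = 62.6498 - 4.0498
λ = 58.6000 pm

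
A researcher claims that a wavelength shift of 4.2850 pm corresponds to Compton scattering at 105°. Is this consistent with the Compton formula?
No, inconsistent

Calculate the expected shift for θ = 105°:

Δλ_expected = λ_C(1 - cos(105°))
Δλ_expected = 2.4263 × (1 - cos(105°))
Δλ_expected = 2.4263 × 1.2588
Δλ_expected = 3.0543 pm

Given shift: 4.2850 pm
Expected shift: 3.0543 pm
Difference: 1.2307 pm

The values do not match. The given shift corresponds to θ ≈ 140.0°, not 105°.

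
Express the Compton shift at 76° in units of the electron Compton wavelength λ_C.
0.7581 λ_C

The Compton shift formula is:
Δλ = λ_C(1 - cos θ)

Dividing both sides by λ_C:
Δλ/λ_C = 1 - cos θ

For θ = 76°:
Δλ/λ_C = 1 - cos(76°)
Δλ/λ_C = 1 - 0.2419
Δλ/λ_C = 0.7581

This means the shift is 0.7581 × λ_C = 1.8393 pm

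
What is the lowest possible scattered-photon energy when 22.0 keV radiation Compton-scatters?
20.2559 keV (at θ = 180°)

The scattered photon has minimum energy when its wavelength is maximum, i.e., when the Compton shift Δλ = λ_C(1 − cos θ) is maximum. This occurs at θ = 180° (backscattering), giving Δλ_max = 2λ_C = 4.8526 pm.

Initial wavelength: λ₀ = hc/E₀ = 56.3565 pm
Maximum final wavelength: λ'_max = λ₀ + 2λ_C = 56.3565 + 4.8526 = 61.2091 pm
Minimum final energy: E'_min = hc/λ'_max = 20.2559 keV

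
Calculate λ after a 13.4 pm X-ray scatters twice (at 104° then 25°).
16.6406 pm

Apply Compton shift twice:

First scattering at θ₁ = 104°:
Δλ₁ = λ_C(1 - cos(104°))
Δλ₁ = 2.4263 × 1.2419
Δλ₁ = 3.0133 pm

After first scattering:
λ₁ = 13.4 + 3.0133 = 16.4133 pm

Second scattering at θ₂ = 25°:
Δλ₂ = λ_C(1 - cos(25°))
Δλ₂ = 2.4263 × 0.0937
Δλ₂ = 0.2273 pm

Final wavelength:
λ₂ = 16.4133 + 0.2273 = 16.6406 pm

Total shift: Δλ_total = 3.0133 + 0.2273 = 3.2406 pm

(Intermediate values are shown rounded; full precision is carried through to the final answer.)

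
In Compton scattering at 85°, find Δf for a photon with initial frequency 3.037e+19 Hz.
5.565e+18 Hz (decrease)

Convert frequency to wavelength (c = 299792458 m/s):
λ₀ = c/f₀ = 299792458/3.037e+19 = 9.8713355e-12 m = 9.8713 pm

Calculate Compton shift:
Δλ = λ_C(1 - cos(85°)) = 2.2148 pm

Final wavelength:
λ' = λ₀ + Δλ = 9.8713 + 2.2148 = 12.0862 pm

Final frequency:
f' = c/λ' = 299792458/1.2086179e-11 = 2.4804569e+19 Hz

Frequency shift (decrease):
Δf = f₀ - f' = 3.037e+19 - 2.4804569e+19 = 5.565e+18 Hz

(Intermediate values are shown rounded; full precision is carried through to the final answer.)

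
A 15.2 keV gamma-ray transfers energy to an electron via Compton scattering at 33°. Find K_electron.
0.0726 keV

By energy conservation: K_e = E_initial - E_final

First find the scattered photon energy:
Initial wavelength: λ = hc/E = 81.5686 pm
Compton shift: Δλ = λ_C(1 - cos(33°)) = 0.3914 pm
Final wavelength: λ' = 81.5686 + 0.3914 = 81.9600 pm
Final photon energy: E' = hc/λ' = 15.1274 keV

Electron kinetic energy:
K_e = E - E' = 15.2000 - 15.1274 = 0.0726 keV

(Intermediate values are shown rounded; full precision is carried through to the final answer.)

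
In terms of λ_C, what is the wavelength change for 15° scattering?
0.0341 λ_C

The Compton shift formula is:
Δλ = λ_C(1 - cos θ)

Dividing both sides by λ_C:
Δλ/λ_C = 1 - cos θ

For θ = 15°:
Δλ/λ_C = 1 - cos(15°)
Δλ/λ_C = 1 - 0.9659
Δλ/λ_C = 0.0341

This means the shift is 0.0341 × λ_C = 0.0827 pm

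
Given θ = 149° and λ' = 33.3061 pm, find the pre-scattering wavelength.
28.8000 pm

From λ' = λ + Δλ, we have λ = λ' - Δλ

First calculate the Compton shift:
Δλ = λ_C(1 - cos θ)
Δλ = 2.4263 × (1 - cos(149°))
Δλ = 2.4263 × 1.8572
Δλ = 4.5061 pm

Initial wavelength:
λ = λ' - Δλ
λ = 33.3061 - 4.5061
λ = 28.8000 pm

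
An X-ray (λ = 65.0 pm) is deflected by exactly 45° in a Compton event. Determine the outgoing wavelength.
65.7106 pm

Using the Compton formula: λ' = λ + λ_C(1 − cos θ)

For θ = 45°, cos θ = √2/2 (exact) ≈ 0.7071, so:
1 − cos 45° = 1 − (√2/2) ≈ 0.2929

Δλ = λ_C × 0.2929 = 2.4263 × 0.2929 = 0.7106 pm

λ' = 65.0 + 0.7106 = 65.7106 pm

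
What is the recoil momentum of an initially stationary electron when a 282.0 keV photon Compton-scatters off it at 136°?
2.1322e-22 kg·m/s

The electron is initially at rest, so by conservation of momentum:
p⃗_e = p⃗₀ − p⃗'  (incident photon momentum minus scattered photon momentum)

Photon momentum magnitudes (p = h/λ = E/c):
λ₀ = hc/E₀ = 4.3966 pm → p₀ = h/λ₀ = 1.5071e-22 kg·m/s
Δλ = λ_C(1 − cos 136°) = 4.1717 pm
λ' = 8.5683 pm → p' = h/λ' = 7.7333e-23 kg·m/s

The scattered photon makes angle θ = 136° with the incident direction, so by the law of cosines:
|p⃗_e|² = p₀² + p'² − 2p₀p'cos θ
|p⃗_e|² = (1.5071e-22)² + (7.7333e-23)² − 2·1.5071e-22·7.7333e-23·cos(136°)
|p⃗_e| = 2.1322e-22 kg·m/s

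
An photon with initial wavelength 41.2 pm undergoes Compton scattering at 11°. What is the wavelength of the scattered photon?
41.2446 pm

Using the Compton scattering formula:
λ' = λ + Δλ = λ + λ_C(1 - cos θ)

Given:
- Initial wavelength λ = 41.2 pm
- Scattering angle θ = 11°
- Compton wavelength λ_C ≈ 2.4263 pm

Calculate the shift:
Δλ = 2.4263 × (1 - cos(11°))
Δλ = 2.4263 × 0.0184
Δλ = 0.0446 pm

Final wavelength:
λ' = 41.2 + 0.0446 = 41.2446 pm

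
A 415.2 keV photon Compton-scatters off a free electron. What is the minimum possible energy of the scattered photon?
158.1683 keV (at θ = 180°)

The scattered photon has minimum energy when its wavelength is maximum, i.e., when the Compton shift Δλ = λ_C(1 − cos θ) is maximum. This occurs at θ = 180° (backscattering), giving Δλ_max = 2λ_C = 4.8526 pm.

Initial wavelength: λ₀ = hc/E₀ = 2.9861 pm
Maximum final wavelength: λ'_max = λ₀ + 2λ_C = 2.9861 + 4.8526 = 7.8388 pm
Minimum final energy: E'_min = hc/λ'_max = 158.1683 keV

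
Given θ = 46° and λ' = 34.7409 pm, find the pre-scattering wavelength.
34.0000 pm

From λ' = λ + Δλ, we have λ = λ' - Δλ

First calculate the Compton shift:
Δλ = λ_C(1 - cos θ)
Δλ = 2.4263 × (1 - cos(46°))
Δλ = 2.4263 × 0.3053
Δλ = 0.7409 pm

Initial wavelength:
λ = λ' - Δλ
λ = 34.7409 - 0.7409
λ = 34.0000 pm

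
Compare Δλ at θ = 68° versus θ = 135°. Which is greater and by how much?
135° produces the larger shift by a factor of 2.730

Calculate both shifts using Δλ = λ_C(1 - cos θ):

For θ₁ = 68°:
Δλ₁ = 2.4263 × (1 - cos(68°))
Δλ₁ = 2.4263 × 0.6254
Δλ₁ = 1.5174 pm

For θ₂ = 135°:
Δλ₂ = 2.4263 × (1 - cos(135°))
Δλ₂ = 2.4263 × 1.7071
Δλ₂ = 4.1420 pm

The 135° angle produces the larger shift.
Ratio: 4.1420/1.5174 = 2.730

(Intermediate values are shown rounded; full precision is carried through to the final answer.)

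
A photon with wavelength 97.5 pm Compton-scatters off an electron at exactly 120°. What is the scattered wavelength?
101.1395 pm

Using the Compton formula: λ' = λ + λ_C(1 − cos θ)

For θ = 120°, cos θ = -1/2 (exact) = -0.5000, so:
1 − cos 120° = 1 − (-1/2) = 1.5000

Δλ = λ_C × 1.5000 = 2.4263 × 1.5000 = 3.6395 pm

λ' = 97.5 + 3.6395 = 101.1395 pm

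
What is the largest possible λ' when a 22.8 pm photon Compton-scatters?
27.6526 pm (at θ = 180°)

The Compton shift is Δλ = λ_C(1 − cos θ).

Since cos θ ranges from −1 to 1, the factor (1 − cos θ) ranges from 0 to 2; the maximum shift occurs at θ = 180° (backscattering):
Δλ_max = 2λ_C = 2 × 2.4263 pm = 4.8526 pm

Maximum scattered wavelength:
λ'_max = λ₀ + Δλ_max = 22.8 + 4.8526 = 27.6526 pm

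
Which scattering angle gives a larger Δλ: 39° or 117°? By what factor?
117° produces the larger shift by a factor of 6.524

Calculate both shifts using Δλ = λ_C(1 - cos θ):

For θ₁ = 39°:
Δλ₁ = 2.4263 × (1 - cos(39°))
Δλ₁ = 2.4263 × 0.2229
Δλ₁ = 0.5407 pm

For θ₂ = 117°:
Δλ₂ = 2.4263 × (1 - cos(117°))
Δλ₂ = 2.4263 × 1.4540
Δλ₂ = 3.5278 pm

The 117° angle produces the larger shift.
Ratio: 3.5278/0.5407 = 6.524

(Intermediate values are shown rounded; full precision is carried through to the final answer.)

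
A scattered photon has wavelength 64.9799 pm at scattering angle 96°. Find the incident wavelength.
62.3000 pm

From λ' = λ + Δλ, we have λ = λ' - Δλ

First calculate the Compton shift:
Δλ = λ_C(1 - cos θ)
Δλ = 2.4263 × (1 - cos(96°))
Δλ = 2.4263 × 1.1045
Δλ = 2.6799 pm

Initial wavelength:
λ = λ' - Δλ
λ = 64.9799 - 2.6799
λ = 62.3000 pm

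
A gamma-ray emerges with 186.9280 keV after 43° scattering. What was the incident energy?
207.3000 keV

Convert final energy to wavelength (hc ≈ 1239.842 keV·pm):
λ' = hc/E' = 1239.842 / 186.9280 = 6.6327 pm

Calculate the Compton shift:
Δλ = λ_C(1 - cos(43°))
Δλ = 2.4263 × (1 - cos(43°))
Δλ = 0.6518 pm

Initial wavelength:
λ = λ' - Δλ = 6.6327 - 0.6518 = 5.9809 pm

Initial energy:
E = hc/λ = 1239.842 / 5.9809 = 207.3000 keV

(Intermediate values are shown rounded; full precision is carried through to the final answer.)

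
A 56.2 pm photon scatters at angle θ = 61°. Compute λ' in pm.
57.4500 pm

Using the Compton scattering formula:
λ' = λ + Δλ = λ + λ_C(1 - cos θ)

Given:
- Initial wavelength λ = 56.2 pm
- Scattering angle θ = 61°
- Compton wavelength λ_C ≈ 2.4263 pm

Calculate the shift:
Δλ = 2.4263 × (1 - cos(61°))
Δλ = 2.4263 × 0.5152
Δλ = 1.2500 pm

Final wavelength:
λ' = 56.2 + 1.2500 = 57.4500 pm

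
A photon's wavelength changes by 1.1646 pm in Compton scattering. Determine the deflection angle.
58.67°

From the Compton formula Δλ = λ_C(1 - cos θ), we can solve for θ:

cos θ = 1 - Δλ/λ_C

Given:
- Δλ = 1.1646 pm
- λ_C = h/(m_e·c) ≈ 2.42631024 pm

cos θ = 1 - 1.1646/2.42631024
cos θ = 1 - 0.479988
cos θ = 0.520012

θ = arccos(0.520012)
θ = 58.67°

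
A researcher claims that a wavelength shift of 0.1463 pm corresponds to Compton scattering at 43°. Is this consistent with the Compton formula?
No, inconsistent

Calculate the expected shift for θ = 43°:

Δλ_expected = λ_C(1 - cos(43°))
Δλ_expected = 2.4263 × (1 - cos(43°))
Δλ_expected = 2.4263 × 0.2686
Δλ_expected = 0.6518 pm

Given shift: 0.1463 pm
Expected shift: 0.6518 pm
Difference: 0.5055 pm

The values do not match. The given shift corresponds to θ ≈ 20.0°, not 43°.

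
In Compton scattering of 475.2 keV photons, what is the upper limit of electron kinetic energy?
309.0396 keV

Maximum energy transfer occurs at θ = 180° (backscattering).

Initial photon: E₀ = 475.2 keV → λ₀ = 2.6091 pm

Maximum Compton shift (at 180°):
Δλ_max = 2λ_C = 2 × 2.4263 = 4.8526 pm

Final wavelength:
λ' = 2.6091 + 4.8526 = 7.4617 pm

Minimum photon energy (maximum energy to electron):
E'_min = hc/λ' = 166.1604 keV

Maximum electron kinetic energy:
K_max = E₀ - E'_min = 475.2000 - 166.1604 = 309.0396 keV

(Intermediate values are shown rounded; full precision is carried through to the final answer.)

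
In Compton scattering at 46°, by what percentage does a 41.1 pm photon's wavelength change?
1.8026%

Calculate the Compton shift:
Δλ = λ_C(1 - cos(46°))
Δλ = 2.4263 × (1 - cos(46°))
Δλ = 2.4263 × 0.3053
Δλ = 0.7409 pm

Percentage change:
(Δλ/λ₀) × 100 = (0.7409/41.1) × 100
= 1.8026%

(Intermediate values are shown rounded; full precision is carried through to the final answer.)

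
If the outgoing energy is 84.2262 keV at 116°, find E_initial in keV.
110.4000 keV

Convert final energy to wavelength (hc ≈ 1239.842 keV·pm):
λ' = hc/E' = 1239.842 / 84.2262 = 14.7204 pm

Calculate the Compton shift:
Δλ = λ_C(1 - cos(116°))
Δλ = 2.4263 × (1 - cos(116°))
Δλ = 3.4899 pm

Initial wavelength:
λ = λ' - Δλ = 14.7204 - 3.4899 = 11.2304 pm

Initial energy:
E = hc/λ = 1239.842 / 11.2304 = 110.4000 keV

(Intermediate values are shown rounded; full precision is carried through to the final answer.)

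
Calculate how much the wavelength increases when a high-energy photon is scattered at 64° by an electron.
1.3627 pm

Using the Compton scattering formula:
Δλ = λ_C(1 - cos θ)

where λ_C = h/(m_e·c) ≈ 2.4263 pm is the Compton wavelength of an electron.

For θ = 64°:
cos(64°) = 0.4384
1 - cos(64°) = 0.5616

Δλ = 2.4263 × 0.5616
Δλ = 1.3627 pm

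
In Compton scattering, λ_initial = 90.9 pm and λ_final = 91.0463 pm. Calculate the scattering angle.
20.00°

First find the wavelength shift:
Δλ = λ' - λ = 91.0463 - 90.9 = 0.1463 pm

Using Δλ = λ_C(1 - cos θ), with λ_C = h/(m_e·c) ≈ 2.42631024 pm:
cos θ = 1 - Δλ/λ_C
cos θ = 1 - 0.1463/2.42631024
cos θ = 0.939703

θ = arccos(0.939703)
θ = 20.00°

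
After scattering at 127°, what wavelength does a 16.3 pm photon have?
20.1865 pm

Using the Compton scattering formula:
λ' = λ + Δλ = λ + λ_C(1 - cos θ)

Given:
- Initial wavelength λ = 16.3 pm
- Scattering angle θ = 127°
- Compton wavelength λ_C ≈ 2.4263 pm

Calculate the shift:
Δλ = 2.4263 × (1 - cos(127°))
Δλ = 2.4263 × 1.6018
Δλ = 3.8865 pm

Final wavelength:
λ' = 16.3 + 3.8865 = 20.1865 pm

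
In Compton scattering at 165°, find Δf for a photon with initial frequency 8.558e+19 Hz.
4.934e+19 Hz (decrease)

Convert frequency to wavelength (c = 299792458 m/s):
λ₀ = c/f₀ = 299792458/8.558e+19 = 3.5030668e-12 m = 3.5031 pm

Calculate Compton shift:
Δλ = λ_C(1 - cos(165°)) = 4.7699 pm

Final wavelength:
λ' = λ₀ + Δλ = 3.5031 + 4.7699 = 8.2730 pm

Final frequency:
f' = c/λ' = 299792458/8.2730128e-12 = 3.6237398e+19 Hz

Frequency shift (decrease):
Δf = f₀ - f' = 8.558e+19 - 3.6237398e+19 = 4.934e+19 Hz

(Intermediate values are shown rounded; full precision is carried through to the final answer.)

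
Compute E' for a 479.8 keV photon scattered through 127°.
191.6122 keV

First convert energy to wavelength:
λ = hc/E, with hc ≈ 1239.842 keV·pm (i.e. 1239.842 eV·nm)

For E = 479.8 keV = 479800 eV:
λ = 1239.842 keV·pm / 479.8 keV
λ = 2.5841 pm

Calculate the Compton shift:
Δλ = λ_C(1 - cos(127°)) = 2.4263 × 1.6018
Δλ = 3.8865 pm

Final wavelength:
λ' = 2.5841 + 3.8865 = 6.4706 pm

Final energy:
E' = hc/λ' = 1239.842 / 6.4706 = 191.6122 keV

(Intermediate values are shown rounded; full precision is carried through to the final answer.)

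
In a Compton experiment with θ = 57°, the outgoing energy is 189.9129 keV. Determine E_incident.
228.6000 keV

Convert final energy to wavelength (hc ≈ 1239.842 keV·pm):
λ' = hc/E' = 1239.842 / 189.9129 = 6.5285 pm

Calculate the Compton shift:
Δλ = λ_C(1 - cos(57°))
Δλ = 2.4263 × (1 - cos(57°))
Δλ = 1.1048 pm

Initial wavelength:
λ = λ' - Δλ = 6.5285 - 1.1048 = 5.4236 pm

Initial energy:
E = hc/λ = 1239.842 / 5.4236 = 228.6000 keV

(Intermediate values are shown rounded; full precision is carried through to the final answer.)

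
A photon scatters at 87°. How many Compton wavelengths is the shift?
0.9477 λ_C

The Compton shift formula is:
Δλ = λ_C(1 - cos θ)

Dividing both sides by λ_C:
Δλ/λ_C = 1 - cos θ

For θ = 87°:
Δλ/λ_C = 1 - cos(87°)
Δλ/λ_C = 1 - 0.0523
Δλ/λ_C = 0.9477

This means the shift is 0.9477 × λ_C = 2.2993 pm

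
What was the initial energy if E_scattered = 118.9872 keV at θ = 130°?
192.7001 keV

Convert final energy to wavelength (hc ≈ 1239.842 keV·pm):
λ' = hc/E' = 1239.842 / 118.9872 = 10.4200 pm

Calculate the Compton shift:
Δλ = λ_C(1 - cos(130°))
Δλ = 2.4263 × (1 - cos(130°))
Δλ = 3.9859 pm

Initial wavelength:
λ = λ' - Δλ = 10.4200 - 3.9859 = 6.4340 pm

Initial energy:
E = hc/λ = 1239.842 / 6.4340 = 192.7001 keV

(Intermediate values are shown rounded; full precision is carried through to the final answer.)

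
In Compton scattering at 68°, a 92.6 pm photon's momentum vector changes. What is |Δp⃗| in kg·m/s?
7.9388e-24 kg·m/s

Photon momentum magnitude is p = h/λ.

Initial momentum:
p₀ = h/λ = 6.6261e-34/9.2600e-11 = 7.1556e-24 kg·m/s

After scattering:
λ' = λ + Δλ = 92.6 + 1.5174 = 94.1174 pm
p' = h/λ' = 6.6261e-34/9.4117e-11 = 7.0402e-24 kg·m/s

Momentum is a vector; the scattered photon's direction makes angle θ = 68° with the incident direction. The magnitude of the vector change Δp⃗ = p⃗₀ − p⃗' is found from the law of cosines:
|Δp⃗|² = p₀² + p'² − 2p₀p'cos θ
|Δp⃗|² = (7.1556e-24)² + (7.0402e-24)² − 2·7.1556e-24·7.0402e-24·cos(68°)
|Δp⃗| = 7.9388e-24 kg·m/s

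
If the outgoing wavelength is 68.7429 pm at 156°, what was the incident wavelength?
64.1000 pm

From λ' = λ + Δλ, we have λ = λ' - Δλ

First calculate the Compton shift:
Δλ = λ_C(1 - cos θ)
Δλ = 2.4263 × (1 - cos(156°))
Δλ = 2.4263 × 1.9135
Δλ = 4.6429 pm

Initial wavelength:
λ = λ' - Δλ
λ = 68.7429 - 4.6429
λ = 64.1000 pm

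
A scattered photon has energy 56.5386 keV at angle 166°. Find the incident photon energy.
72.3000 keV

Convert final energy to wavelength (hc ≈ 1239.842 keV·pm):
λ' = hc/E' = 1239.842 / 56.5386 = 21.9291 pm

Calculate the Compton shift:
Δλ = λ_C(1 - cos(166°))
Δλ = 2.4263 × (1 - cos(166°))
Δλ = 4.7805 pm

Initial wavelength:
λ = λ' - Δλ = 21.9291 - 4.7805 = 17.1486 pm

Initial energy:
E = hc/λ = 1239.842 / 17.1486 = 72.3000 keV

(Intermediate values are shown rounded; full precision is carried through to the final answer.)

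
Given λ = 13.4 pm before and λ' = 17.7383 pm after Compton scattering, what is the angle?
142.00°

First find the wavelength shift:
Δλ = λ' - λ = 17.7383 - 13.4 = 4.3383 pm

Using Δλ = λ_C(1 - cos θ), with λ_C = h/(m_e·c) ≈ 2.42631024 pm:
cos θ = 1 - Δλ/λ_C
cos θ = 1 - 4.3383/2.42631024
cos θ = -0.788024

θ = arccos(-0.788024)
θ = 142.00°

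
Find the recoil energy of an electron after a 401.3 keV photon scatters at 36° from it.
52.3385 keV

By energy conservation: K_e = E_initial - E_final

First find the scattered photon energy:
Initial wavelength: λ = hc/E = 3.0896 pm
Compton shift: Δλ = λ_C(1 - cos(36°)) = 0.4634 pm
Final wavelength: λ' = 3.0896 + 0.4634 = 3.5529 pm
Final photon energy: E' = hc/λ' = 348.9615 keV

Electron kinetic energy:
K_e = E - E' = 401.3000 - 348.9615 = 52.3385 keV

(Intermediate values are shown rounded; full precision is carried through to the final answer.)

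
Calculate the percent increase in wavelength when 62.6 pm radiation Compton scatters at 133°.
6.5192%

Calculate the Compton shift:
Δλ = λ_C(1 - cos(133°))
Δλ = 2.4263 × (1 - cos(133°))
Δλ = 2.4263 × 1.6820
Δλ = 4.0810 pm

Percentage change:
(Δλ/λ₀) × 100 = (4.0810/62.6) × 100
= 6.5192%

(Intermediate values are shown rounded; full precision is carried through to the final answer.)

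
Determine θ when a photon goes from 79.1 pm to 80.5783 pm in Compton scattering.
67.00°

First find the wavelength shift:
Δλ = λ' - λ = 80.5783 - 79.1 = 1.4783 pm

Using Δλ = λ_C(1 - cos θ), with λ_C = h/(m_e·c) ≈ 2.42631024 pm:
cos θ = 1 - Δλ/λ_C
cos θ = 1 - 1.4783/2.42631024
cos θ = 0.390721

θ = arccos(0.390721)
θ = 67.00°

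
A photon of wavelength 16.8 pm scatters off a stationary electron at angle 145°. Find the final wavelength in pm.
21.2138 pm

Using the Compton scattering formula:
λ' = λ + Δλ = λ + λ_C(1 - cos θ)

Given:
- Initial wavelength λ = 16.8 pm
- Scattering angle θ = 145°
- Compton wavelength λ_C ≈ 2.4263 pm

Calculate the shift:
Δλ = 2.4263 × (1 - cos(145°))
Δλ = 2.4263 × 1.8192
Δλ = 4.4138 pm

Final wavelength:
λ' = 16.8 + 4.4138 = 21.2138 pm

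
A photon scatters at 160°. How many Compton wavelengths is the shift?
1.9397 λ_C

The Compton shift formula is:
Δλ = λ_C(1 - cos θ)

Dividing both sides by λ_C:
Δλ/λ_C = 1 - cos θ

For θ = 160°:
Δλ/λ_C = 1 - cos(160°)
Δλ/λ_C = 1 - -0.9397
Δλ/λ_C = 1.9397

This means the shift is 1.9397 × λ_C = 4.7063 pm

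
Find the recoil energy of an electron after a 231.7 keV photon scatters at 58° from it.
40.7091 keV

By energy conservation: K_e = E_initial - E_final

First find the scattered photon energy:
Initial wavelength: λ = hc/E = 5.3511 pm
Compton shift: Δλ = λ_C(1 - cos(58°)) = 1.1406 pm
Final wavelength: λ' = 5.3511 + 1.1406 = 6.4916 pm
Final photon energy: E' = hc/λ' = 190.9909 keV

Electron kinetic energy:
K_e = E - E' = 231.7000 - 190.9909 = 40.7091 keV

(Intermediate values are shown rounded; full precision is carried through to the final answer.)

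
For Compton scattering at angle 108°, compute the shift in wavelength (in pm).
3.1761 pm

Using the Compton scattering formula:
Δλ = λ_C(1 - cos θ)

where λ_C = h/(m_e·c) ≈ 2.4263 pm is the Compton wavelength of an electron.

For θ = 108°:
cos(108°) = -0.3090
1 - cos(108°) = 1.3090

Δλ = 2.4263 × 1.3090
Δλ = 3.1761 pm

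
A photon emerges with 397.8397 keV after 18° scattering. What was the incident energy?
413.6000 keV

Convert final energy to wavelength (hc ≈ 1239.842 keV·pm):
λ' = hc/E' = 1239.842 / 397.8397 = 3.1164 pm

Calculate the Compton shift:
Δλ = λ_C(1 - cos(18°))
Δλ = 2.4263 × (1 - cos(18°))
Δλ = 0.1188 pm

Initial wavelength:
λ = λ' - Δλ = 3.1164 - 0.1188 = 2.9977 pm

Initial energy:
E = hc/λ = 1239.842 / 2.9977 = 413.6000 keV

(Intermediate values are shown rounded; full precision is carried through to the final answer.)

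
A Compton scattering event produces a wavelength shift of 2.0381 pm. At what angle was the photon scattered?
80.79°

From the Compton formula Δλ = λ_C(1 - cos θ), we can solve for θ:

cos θ = 1 - Δλ/λ_C

Given:
- Δλ = 2.0381 pm
- λ_C = h/(m_e·c) ≈ 2.42631024 pm

cos θ = 1 - 2.0381/2.42631024
cos θ = 1 - 0.840000
cos θ = 0.160000

θ = arccos(0.160000)
θ = 80.79°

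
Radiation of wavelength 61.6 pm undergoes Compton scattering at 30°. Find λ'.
61.9251 pm

Using the Compton formula: λ' = λ + λ_C(1 − cos θ)

For θ = 30°, cos θ = √3/2 (exact) ≈ 0.8660, so:
1 − cos 30° = 1 − (√3/2) ≈ 0.1340

Δλ = λ_C × 0.1340 = 2.4263 × 0.1340 = 0.3251 pm

λ' = 61.6 + 0.3251 = 61.9251 pm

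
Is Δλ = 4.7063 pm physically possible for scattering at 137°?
No, inconsistent

Calculate the expected shift for θ = 137°:

Δλ_expected = λ_C(1 - cos(137°))
Δλ_expected = 2.4263 × (1 - cos(137°))
Δλ_expected = 2.4263 × 1.7314
Δλ_expected = 4.2008 pm

Given shift: 4.7063 pm
Expected shift: 4.2008 pm
Difference: 0.5055 pm

The values do not match. The given shift corresponds to θ ≈ 160.0°, not 137°.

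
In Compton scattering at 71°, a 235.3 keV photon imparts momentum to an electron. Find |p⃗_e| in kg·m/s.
1.3101e-22 kg·m/s

The electron is initially at rest, so by conservation of momentum:
p⃗_e = p⃗₀ − p⃗'  (incident photon momentum minus scattered photon momentum)

Photon momentum magnitudes (p = h/λ = E/c):
λ₀ = hc/E₀ = 5.2692 pm → p₀ = h/λ₀ = 1.2575e-22 kg·m/s
Δλ = λ_C(1 − cos 71°) = 1.6364 pm
λ' = 6.9056 pm → p' = h/λ' = 9.5952e-23 kg·m/s

The scattered photon makes angle θ = 71° with the incident direction, so by the law of cosines:
|p⃗_e|² = p₀² + p'² − 2p₀p'cos θ
|p⃗_e|² = (1.2575e-22)² + (9.5952e-23)² − 2·1.2575e-22·9.5952e-23·cos(71°)
|p⃗_e| = 1.3101e-22 kg·m/s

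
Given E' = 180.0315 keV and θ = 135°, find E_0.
451.7000 keV

Convert final energy to wavelength (hc ≈ 1239.842 keV·pm):
λ' = hc/E' = 1239.842 / 180.0315 = 6.8868 pm

Calculate the Compton shift:
Δλ = λ_C(1 - cos(135°))
Δλ = 2.4263 × (1 - cos(135°))
Δλ = 4.1420 pm

Initial wavelength:
λ = λ' - Δλ = 6.8868 - 4.1420 = 2.7448 pm

Initial energy:
E = hc/λ = 1239.842 / 2.7448 = 451.7000 keV

(Intermediate values are shown rounded; full precision is carried through to the final answer.)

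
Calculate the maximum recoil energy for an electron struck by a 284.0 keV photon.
149.5015 keV

Maximum energy transfer occurs at θ = 180° (backscattering).

Initial photon: E₀ = 284.0 keV → λ₀ = 4.3656 pm

Maximum Compton shift (at 180°):
Δλ_max = 2λ_C = 2 × 2.4263 = 4.8526 pm

Final wavelength:
λ' = 4.3656 + 4.8526 = 9.2183 pm

Minimum photon energy (maximum energy to electron):
E'_min = hc/λ' = 134.4985 keV

Maximum electron kinetic energy:
K_max = E₀ - E'_min = 284.0000 - 134.4985 = 149.5015 keV

(Intermediate values are shown rounded; full precision is carried through to the final answer.)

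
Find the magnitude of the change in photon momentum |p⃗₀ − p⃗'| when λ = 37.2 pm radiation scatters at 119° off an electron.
2.9350e-23 kg·m/s

Photon momentum magnitude is p = h/λ.

Initial momentum:
p₀ = h/λ = 6.6261e-34/3.7200e-11 = 1.7812e-23 kg·m/s

After scattering:
λ' = λ + Δλ = 37.2 + 3.6026 = 40.8026 pm
p' = h/λ' = 6.6261e-34/4.0803e-11 = 1.6239e-23 kg·m/s

Momentum is a vector; the scattered photon's direction makes angle θ = 119° with the incident direction. The magnitude of the vector change Δp⃗ = p⃗₀ − p⃗' is found from the law of cosines:
|Δp⃗|² = p₀² + p'² − 2p₀p'cos θ
|Δp⃗|² = (1.7812e-23)² + (1.6239e-23)² − 2·1.7812e-23·1.6239e-23·cos(119°)
|Δp⃗| = 2.9350e-23 kg·m/s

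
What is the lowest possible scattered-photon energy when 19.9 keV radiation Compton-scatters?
18.4621 keV (at θ = 180°)

The scattered photon has minimum energy when its wavelength is maximum, i.e., when the Compton shift Δλ = λ_C(1 − cos θ) is maximum. This occurs at θ = 180° (backscattering), giving Δλ_max = 2λ_C = 4.8526 pm.

Initial wavelength: λ₀ = hc/E₀ = 62.3036 pm
Maximum final wavelength: λ'_max = λ₀ + 2λ_C = 62.3036 + 4.8526 = 67.1562 pm
Minimum final energy: E'_min = hc/λ'_max = 18.4621 keV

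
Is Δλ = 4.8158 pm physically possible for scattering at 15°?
No, inconsistent

Calculate the expected shift for θ = 15°:

Δλ_expected = λ_C(1 - cos(15°))
Δλ_expected = 2.4263 × (1 - cos(15°))
Δλ_expected = 2.4263 × 0.0341
Δλ_expected = 0.0827 pm

Given shift: 4.8158 pm
Expected shift: 0.0827 pm
Difference: 4.7331 pm

The values do not match. The given shift corresponds to θ ≈ 170.0°, not 15°.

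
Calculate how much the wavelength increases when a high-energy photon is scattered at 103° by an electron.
2.9721 pm

Using the Compton scattering formula:
Δλ = λ_C(1 - cos θ)

where λ_C = h/(m_e·c) ≈ 2.4263 pm is the Compton wavelength of an electron.

For θ = 103°:
cos(103°) = -0.2250
1 - cos(103°) = 1.2250

Δλ = 2.4263 × 1.2250
Δλ = 2.9721 pm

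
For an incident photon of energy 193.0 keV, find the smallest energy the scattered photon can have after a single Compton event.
109.9475 keV (at θ = 180°)

The scattered photon has minimum energy when its wavelength is maximum, i.e., when the Compton shift Δλ = λ_C(1 − cos θ) is maximum. This occurs at θ = 180° (backscattering), giving Δλ_max = 2λ_C = 4.8526 pm.

Initial wavelength: λ₀ = hc/E₀ = 6.4241 pm
Maximum final wavelength: λ'_max = λ₀ + 2λ_C = 6.4241 + 4.8526 = 11.2767 pm
Minimum final energy: E'_min = hc/λ'_max = 109.9475 keV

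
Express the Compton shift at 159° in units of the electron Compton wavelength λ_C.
1.9336 λ_C

The Compton shift formula is:
Δλ = λ_C(1 - cos θ)

Dividing both sides by λ_C:
Δλ/λ_C = 1 - cos θ

For θ = 159°:
Δλ/λ_C = 1 - cos(159°)
Δλ/λ_C = 1 - -0.9336
Δλ/λ_C = 1.9336

This means the shift is 1.9336 × λ_C = 4.6915 pm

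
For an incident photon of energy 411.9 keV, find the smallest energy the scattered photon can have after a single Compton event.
157.6870 keV (at θ = 180°)

The scattered photon has minimum energy when its wavelength is maximum, i.e., when the Compton shift Δλ = λ_C(1 − cos θ) is maximum. This occurs at θ = 180° (backscattering), giving Δλ_max = 2λ_C = 4.8526 pm.

Initial wavelength: λ₀ = hc/E₀ = 3.0101 pm
Maximum final wavelength: λ'_max = λ₀ + 2λ_C = 3.0101 + 4.8526 = 7.8627 pm
Minimum final energy: E'_min = hc/λ'_max = 157.6870 keV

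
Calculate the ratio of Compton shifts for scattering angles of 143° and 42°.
143° produces the larger shift by a factor of 7.003

Calculate both shifts using Δλ = λ_C(1 - cos θ):

For θ₁ = 42°:
Δλ₁ = 2.4263 × (1 - cos(42°))
Δλ₁ = 2.4263 × 0.2569
Δλ₁ = 0.6232 pm

For θ₂ = 143°:
Δλ₂ = 2.4263 × (1 - cos(143°))
Δλ₂ = 2.4263 × 1.7986
Δλ₂ = 4.3640 pm

The 143° angle produces the larger shift.
Ratio: 4.3640/0.6232 = 7.003

(Intermediate values are shown rounded; full precision is carried through to the final answer.)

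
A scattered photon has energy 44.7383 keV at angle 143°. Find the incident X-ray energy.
53.1001 keV

Convert final energy to wavelength (hc ≈ 1239.842 keV·pm):
λ' = hc/E' = 1239.842 / 44.7383 = 27.7132 pm

Calculate the Compton shift:
Δλ = λ_C(1 - cos(143°))
Δλ = 2.4263 × (1 - cos(143°))
Δλ = 4.3640 pm

Initial wavelength:
λ = λ' - Δλ = 27.7132 - 4.3640 = 23.3492 pm

Initial energy:
E = hc/λ = 1239.842 / 23.3492 = 53.1001 keV

(Intermediate values are shown rounded; full precision is carried through to the final answer.)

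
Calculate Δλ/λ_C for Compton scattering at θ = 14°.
0.0297 λ_C

The Compton shift formula is:
Δλ = λ_C(1 - cos θ)

Dividing both sides by λ_C:
Δλ/λ_C = 1 - cos θ

For θ = 14°:
Δλ/λ_C = 1 - cos(14°)
Δλ/λ_C = 1 - 0.9703
Δλ/λ_C = 0.0297

This means the shift is 0.0297 × λ_C = 0.0721 pm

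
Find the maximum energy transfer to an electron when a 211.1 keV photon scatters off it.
95.5063 keV

Maximum energy transfer occurs at θ = 180° (backscattering).

Initial photon: E₀ = 211.1 keV → λ₀ = 5.8732 pm

Maximum Compton shift (at 180°):
Δλ_max = 2λ_C = 2 × 2.4263 = 4.8526 pm

Final wavelength:
λ' = 5.8732 + 4.8526 = 10.7259 pm

Minimum photon energy (maximum energy to electron):
E'_min = hc/λ' = 115.5937 keV

Maximum electron kinetic energy:
K_max = E₀ - E'_min = 211.1000 - 115.5937 = 95.5063 keV

(Intermediate values are shown rounded; full precision is carried through to the final answer.)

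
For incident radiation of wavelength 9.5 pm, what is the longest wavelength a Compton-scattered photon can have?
14.3526 pm (at θ = 180°)

The Compton shift is Δλ = λ_C(1 − cos θ).

Since cos θ ranges from −1 to 1, the factor (1 − cos θ) ranges from 0 to 2; the maximum shift occurs at θ = 180° (backscattering):
Δλ_max = 2λ_C = 2 × 2.4263 pm = 4.8526 pm

Maximum scattered wavelength:
λ'_max = λ₀ + Δλ_max = 9.5 + 4.8526 = 14.3526 pm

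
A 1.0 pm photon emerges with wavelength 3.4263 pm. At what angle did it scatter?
90.00°

First find the wavelength shift:
Δλ = λ' - λ = 3.4263 - 1.0 = 2.4263 pm

Using Δλ = λ_C(1 - cos θ), with λ_C = h/(m_e·c) ≈ 2.42631024 pm:
cos θ = 1 - Δλ/λ_C
cos θ = 1 - 2.4263/2.42631024
cos θ = 0.000004

θ = arccos(0.000004)
θ = 90.00°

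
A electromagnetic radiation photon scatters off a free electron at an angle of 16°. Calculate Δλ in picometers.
0.0940 pm

Using the Compton scattering formula:
Δλ = λ_C(1 - cos θ)

where λ_C = h/(m_e·c) ≈ 2.4263 pm is the Compton wavelength of an electron.

For θ = 16°:
cos(16°) = 0.9613
1 - cos(16°) = 0.0387

Δλ = 2.4263 × 0.0387
Δλ = 0.0940 pm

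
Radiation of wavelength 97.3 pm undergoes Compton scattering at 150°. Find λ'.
101.8276 pm

Using the Compton formula: λ' = λ + λ_C(1 − cos θ)

For θ = 150°, cos θ = -√3/2 (exact) ≈ -0.8660, so:
1 − cos 150° = 1 − (-√3/2) ≈ 1.8660

Δλ = λ_C × 1.8660 = 2.4263 × 1.8660 = 4.5276 pm

λ' = 97.3 + 4.5276 = 101.8276 pm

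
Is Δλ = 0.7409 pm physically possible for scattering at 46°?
Yes, consistent

Calculate the expected shift for θ = 46°:

Δλ_expected = λ_C(1 - cos(46°))
Δλ_expected = 2.4263 × (1 - cos(46°))
Δλ_expected = 2.4263 × 0.3053
Δλ_expected = 0.7409 pm

Given shift: 0.7409 pm
Expected shift: 0.7409 pm
Difference: 0.0000 pm

The values match. This is consistent with Compton scattering at the stated angle.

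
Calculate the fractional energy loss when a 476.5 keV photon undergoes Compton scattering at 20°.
0.0532 (or 5.32%)

Calculate initial and final photon energies:

Initial: E₀ = 476.5 keV → λ₀ = 2.6020 pm
Compton shift: Δλ = 0.1463 pm
Final wavelength: λ' = 2.7483 pm
Final energy: E' = 451.1303 keV

Fractional energy loss:
(E₀ - E')/E₀ = (476.5000 - 451.1303)/476.5000
= 25.3697/476.5000
= 0.0532
= 5.32%

(Intermediate values are shown rounded; full precision is carried through to the final answer.)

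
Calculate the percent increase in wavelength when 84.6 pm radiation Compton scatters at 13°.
0.0735%

Calculate the Compton shift:
Δλ = λ_C(1 - cos(13°))
Δλ = 2.4263 × (1 - cos(13°))
Δλ = 2.4263 × 0.0256
Δλ = 0.0622 pm

Percentage change:
(Δλ/λ₀) × 100 = (0.0622/84.6) × 100
= 0.0735%

(Intermediate values are shown rounded; full precision is carried through to the final answer.)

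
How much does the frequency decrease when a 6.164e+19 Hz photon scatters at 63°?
1.320e+19 Hz (decrease)

Convert frequency to wavelength (c = 299792458 m/s):
λ₀ = c/f₀ = 299792458/6.164e+19 = 4.8636025e-12 m = 4.8636 pm

Calculate Compton shift:
Δλ = λ_C(1 - cos(63°)) = 1.3248 pm

Final wavelength:
λ' = λ₀ + Δλ = 4.8636 + 1.3248 = 6.1884 pm

Final frequency:
f' = c/λ' = 299792458/6.1883909e-12 = 4.8444331e+19 Hz

Frequency shift (decrease):
Δf = f₀ - f' = 6.164e+19 - 4.8444331e+19 = 1.320e+19 Hz

(Intermediate values are shown rounded; full precision is carried through to the final answer.)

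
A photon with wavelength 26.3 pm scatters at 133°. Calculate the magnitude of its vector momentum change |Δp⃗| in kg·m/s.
4.3127e-23 kg·m/s

Photon momentum magnitude is p = h/λ.

Initial momentum:
p₀ = h/λ = 6.6261e-34/2.6300e-11 = 2.5194e-23 kg·m/s

After scattering:
λ' = λ + Δλ = 26.3 + 4.0810 = 30.3810 pm
p' = h/λ' = 6.6261e-34/3.0381e-11 = 2.1810e-23 kg·m/s

Momentum is a vector; the scattered photon's direction makes angle θ = 133° with the incident direction. The magnitude of the vector change Δp⃗ = p⃗₀ − p⃗' is found from the law of cosines:
|Δp⃗|² = p₀² + p'² − 2p₀p'cos θ
|Δp⃗|² = (2.5194e-23)² + (2.1810e-23)² − 2·2.5194e-23·2.1810e-23·cos(133°)
|Δp⃗| = 4.3127e-23 kg·m/s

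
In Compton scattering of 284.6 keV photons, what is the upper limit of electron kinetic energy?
149.9671 keV

Maximum energy transfer occurs at θ = 180° (backscattering).

Initial photon: E₀ = 284.6 keV → λ₀ = 4.3564 pm

Maximum Compton shift (at 180°):
Δλ_max = 2λ_C = 2 × 2.4263 = 4.8526 pm

Final wavelength:
λ' = 4.3564 + 4.8526 = 9.2091 pm

Minimum photon energy (maximum energy to electron):
E'_min = hc/λ' = 134.6329 keV

Maximum electron kinetic energy:
K_max = E₀ - E'_min = 284.6000 - 134.6329 = 149.9671 keV

(Intermediate values are shown rounded; full precision is carried through to the final answer.)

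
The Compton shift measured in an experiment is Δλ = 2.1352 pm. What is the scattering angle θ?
83.11°

From the Compton formula Δλ = λ_C(1 - cos θ), we can solve for θ:

cos θ = 1 - Δλ/λ_C

Given:
- Δλ = 2.1352 pm
- λ_C = h/(m_e·c) ≈ 2.42631024 pm

cos θ = 1 - 2.1352/2.42631024
cos θ = 1 - 0.880019
cos θ = 0.119981

θ = arccos(0.119981)
θ = 83.11°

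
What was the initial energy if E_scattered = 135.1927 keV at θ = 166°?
282.4000 keV

Convert final energy to wavelength (hc ≈ 1239.842 keV·pm):
λ' = hc/E' = 1239.842 / 135.1927 = 9.1709 pm

Calculate the Compton shift:
Δλ = λ_C(1 - cos(166°))
Δλ = 2.4263 × (1 - cos(166°))
Δλ = 4.7805 pm

Initial wavelength:
λ = λ' - Δλ = 9.1709 - 4.7805 = 4.3904 pm

Initial energy:
E = hc/λ = 1239.842 / 4.3904 = 282.4000 keV

(Intermediate values are shown rounded; full precision is carried through to the final answer.)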